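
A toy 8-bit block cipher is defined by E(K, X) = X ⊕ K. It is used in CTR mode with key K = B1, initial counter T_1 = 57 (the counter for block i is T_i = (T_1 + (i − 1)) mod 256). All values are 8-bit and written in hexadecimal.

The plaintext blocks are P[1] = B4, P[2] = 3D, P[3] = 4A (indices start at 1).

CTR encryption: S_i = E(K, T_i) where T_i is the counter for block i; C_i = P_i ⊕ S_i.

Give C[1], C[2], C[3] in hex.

C[1] = 52, C[2] = D4, C[3] = A2

C[1]: T = 57, S = E(K, T) = E6; B4 ⊕ E6 = 52.
C[2]: T = 58, S = E(K, T) = E9; 3D ⊕ E9 = D4.
C[3]: T = 59, S = E(K, T) = E8; 4A ⊕ E8 = A2.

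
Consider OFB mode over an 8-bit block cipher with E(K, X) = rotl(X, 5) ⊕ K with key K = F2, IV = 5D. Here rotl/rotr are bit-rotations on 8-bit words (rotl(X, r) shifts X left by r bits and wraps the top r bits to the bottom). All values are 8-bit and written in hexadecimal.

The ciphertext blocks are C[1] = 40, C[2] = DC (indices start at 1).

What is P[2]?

OFB decryption: S_i = E(K, S_{i−1}) with S_{0} = IV; P_i = C_i ⊕ S_i.
P[1]: S = E(K, 5D) = 59; 40 ⊕ 59 = 19.
P[2]: S = E(K, 59) = D9; DC ⊕ D9 = 05.

P[2] = 05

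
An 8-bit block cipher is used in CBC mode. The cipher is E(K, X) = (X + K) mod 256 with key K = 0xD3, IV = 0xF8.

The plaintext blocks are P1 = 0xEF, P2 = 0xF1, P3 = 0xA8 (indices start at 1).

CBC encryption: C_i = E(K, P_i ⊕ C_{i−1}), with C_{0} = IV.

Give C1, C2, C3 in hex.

C1 = 0xEA, C2 = 0xEE, C3 = 0x19

C1: P1 ⊕ 0xF8 = 0x17; E(K, 0x17) = 0xEA.
C2: P2 ⊕ 0xEA = 0x1B; E(K, 0x1B) = 0xEE.
C3: P3 ⊕ 0xEE = 0x46; E(K, 0x46) = 0x19.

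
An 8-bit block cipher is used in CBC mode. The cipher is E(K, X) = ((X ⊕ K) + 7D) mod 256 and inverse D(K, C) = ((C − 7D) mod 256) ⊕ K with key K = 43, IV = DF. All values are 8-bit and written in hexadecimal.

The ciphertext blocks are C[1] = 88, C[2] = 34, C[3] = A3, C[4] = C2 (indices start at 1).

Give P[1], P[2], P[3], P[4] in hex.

P[1] = 97, P[2] = 7C, P[3] = 51, P[4] = A5

CBC decryption: P_i = D(K, C_i) ⊕ C_{i−1}, with C_{0} = IV.
P[1]: D(K, 88) = 48; 48 ⊕ DF = 97.
P[2]: D(K, 34) = F4; F4 ⊕ 88 = 7C.
P[3]: D(K, A3) = 65; 65 ⊕ 34 = 51.
P[4]: D(K, C2) = 06; 06 ⊕ A3 = A5.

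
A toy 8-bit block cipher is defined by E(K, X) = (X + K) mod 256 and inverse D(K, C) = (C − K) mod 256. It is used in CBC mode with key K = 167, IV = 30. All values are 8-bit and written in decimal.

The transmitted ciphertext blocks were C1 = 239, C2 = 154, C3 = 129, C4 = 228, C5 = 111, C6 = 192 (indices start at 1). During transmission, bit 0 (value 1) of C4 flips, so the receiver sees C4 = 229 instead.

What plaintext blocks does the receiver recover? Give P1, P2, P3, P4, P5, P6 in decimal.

CBC decryption: P_i = D(K, C_i) ⊕ C_{i−1}, with C_{0} = IV.
Only C4 changed, to 229. In CBC, a change in C_i garbles P_i and flips the same bit in P_{i+1}. Decrypting the received ciphertext:
P1: D(K, 239) = 72; 72 ⊕ 30 = 86.
P2: D(K, 154) = 243; 243 ⊕ 239 = 28.
P3: D(K, 129) = 218; 218 ⊕ 154 = 64.
P4: D(K, 229) = 62; 62 ⊕ 129 = 191.
P5: D(K, 111) = 200; 200 ⊕ 229 = 45.
P6: D(K, 192) = 25; 25 ⊕ 111 = 118.
Blocks that differ from the original plaintext: P4, P5.

P1 = 86, P2 = 28, P3 = 64, P4 = 191, P5 = 45, P6 = 118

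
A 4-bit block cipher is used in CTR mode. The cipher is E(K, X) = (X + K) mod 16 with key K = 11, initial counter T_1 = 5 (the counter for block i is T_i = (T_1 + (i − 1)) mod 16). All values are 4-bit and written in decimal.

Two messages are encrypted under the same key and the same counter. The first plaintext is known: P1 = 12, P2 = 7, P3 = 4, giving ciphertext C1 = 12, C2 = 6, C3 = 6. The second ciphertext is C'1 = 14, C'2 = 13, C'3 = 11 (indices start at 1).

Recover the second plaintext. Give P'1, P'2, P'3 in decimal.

P'1 = 14, P'2 = 12, P'3 = 9

In CTR with a reused counter, both messages share the same keystream S_i, so C_i ⊕ C'_i = P_i ⊕ P'_i and thus P'_i = P_i ⊕ C_i ⊕ C'_i.
P'1: 12 ⊕ 12 ⊕ 14 = 14.
P'2: 7 ⊕ 6 ⊕ 13 = 12.
P'3: 4 ⊕ 6 ⊕ 11 = 9.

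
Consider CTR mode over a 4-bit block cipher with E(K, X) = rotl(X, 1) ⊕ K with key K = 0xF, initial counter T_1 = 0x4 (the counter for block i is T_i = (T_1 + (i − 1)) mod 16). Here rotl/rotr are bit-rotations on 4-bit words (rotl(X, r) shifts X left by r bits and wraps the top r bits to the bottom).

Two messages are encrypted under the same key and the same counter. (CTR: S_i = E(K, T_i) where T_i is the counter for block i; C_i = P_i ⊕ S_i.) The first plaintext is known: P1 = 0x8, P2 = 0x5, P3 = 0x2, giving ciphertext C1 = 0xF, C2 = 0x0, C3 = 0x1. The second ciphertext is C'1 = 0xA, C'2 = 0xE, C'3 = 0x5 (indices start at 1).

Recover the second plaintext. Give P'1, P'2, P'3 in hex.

In CTR with a reused counter, both messages share the same keystream S_i, so C_i ⊕ C'_i = P_i ⊕ P'_i and thus P'_i = P_i ⊕ C_i ⊕ C'_i.
P'1: 0x8 ⊕ 0xF ⊕ 0xA = 0xD.
P'2: 0x5 ⊕ 0x0 ⊕ 0xE = 0xB.
P'3: 0x2 ⊕ 0x1 ⊕ 0x5 = 0x6.

P'1 = 0xD, P'2 = 0xB, P'3 = 0x6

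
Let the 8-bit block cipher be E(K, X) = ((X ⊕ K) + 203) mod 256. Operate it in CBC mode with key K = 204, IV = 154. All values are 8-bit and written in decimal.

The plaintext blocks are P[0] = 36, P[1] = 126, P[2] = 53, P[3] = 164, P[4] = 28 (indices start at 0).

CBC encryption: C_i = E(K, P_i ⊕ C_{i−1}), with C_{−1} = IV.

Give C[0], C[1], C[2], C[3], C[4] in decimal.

C[0] = 61, C[1] = 90, C[2] = 110, C[3] = 209, C[4] = 204

C[0]: P[0] ⊕ 154 = 190; E(K, 190) = 61.
C[1]: P[1] ⊕ 61 = 67; E(K, 67) = 90.
C[2]: P[2] ⊕ 90 = 111; E(K, 111) = 110.
C[3]: P[3] ⊕ 110 = 202; E(K, 202) = 209.
C[4]: P[4] ⊕ 209 = 205; E(K, 205) = 204.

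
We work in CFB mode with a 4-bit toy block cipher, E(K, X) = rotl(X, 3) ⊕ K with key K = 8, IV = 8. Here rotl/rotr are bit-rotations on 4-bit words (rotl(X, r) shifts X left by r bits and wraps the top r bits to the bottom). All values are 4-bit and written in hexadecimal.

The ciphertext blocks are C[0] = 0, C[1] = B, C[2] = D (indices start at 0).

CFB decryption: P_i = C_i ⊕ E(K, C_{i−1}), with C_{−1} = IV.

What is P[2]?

P[2] = 8

P[2]: E(K, B) = 5; D ⊕ 5 = 8.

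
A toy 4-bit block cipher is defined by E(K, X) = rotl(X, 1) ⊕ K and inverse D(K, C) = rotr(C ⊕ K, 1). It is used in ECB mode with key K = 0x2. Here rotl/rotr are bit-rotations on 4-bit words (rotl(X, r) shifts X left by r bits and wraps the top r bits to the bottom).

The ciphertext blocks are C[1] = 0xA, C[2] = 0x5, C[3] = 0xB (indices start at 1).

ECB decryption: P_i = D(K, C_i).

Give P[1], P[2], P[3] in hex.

P[1]: D(K, 0xA) = 0x4.
P[2]: D(K, 0x5) = 0xB.
P[3]: D(K, 0xB) = 0xC.

P[1] = 0x4, P[2] = 0xB, P[3] = 0xC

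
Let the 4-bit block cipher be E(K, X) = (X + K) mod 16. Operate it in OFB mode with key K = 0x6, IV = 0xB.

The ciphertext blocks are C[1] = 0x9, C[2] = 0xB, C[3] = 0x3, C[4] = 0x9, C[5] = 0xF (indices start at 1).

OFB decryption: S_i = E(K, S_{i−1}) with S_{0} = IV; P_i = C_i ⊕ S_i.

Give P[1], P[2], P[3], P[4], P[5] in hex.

P[1]: S = E(K, 0xB) = 0x1; 0x9 ⊕ 0x1 = 0x8.
P[2]: S = E(K, 0x1) = 0x7; 0xB ⊕ 0x7 = 0xC.
P[3]: S = E(K, 0x7) = 0xD; 0x3 ⊕ 0xD = 0xE.
P[4]: S = E(K, 0xD) = 0x3; 0x9 ⊕ 0x3 = 0xA.
P[5]: S = E(K, 0x3) = 0x9; 0xF ⊕ 0x9 = 0x6.

P[1] = 0x8, P[2] = 0xC, P[3] = 0xE, P[4] = 0xA, P[5] = 0x6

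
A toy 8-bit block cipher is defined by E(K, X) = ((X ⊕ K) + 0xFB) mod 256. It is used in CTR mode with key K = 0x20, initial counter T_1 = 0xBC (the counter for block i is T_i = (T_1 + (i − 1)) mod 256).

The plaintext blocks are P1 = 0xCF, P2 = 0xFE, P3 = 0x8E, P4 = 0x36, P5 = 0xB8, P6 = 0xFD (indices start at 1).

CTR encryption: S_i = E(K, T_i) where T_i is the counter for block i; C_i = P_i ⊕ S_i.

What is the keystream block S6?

0xDC

C1: T = 0xBC, S = E(K, T) = 0x97; 0xCF ⊕ 0x97 = 0x58.
C2: T = 0xBD, S = E(K, T) = 0x98; 0xFE ⊕ 0x98 = 0x66.
C3: T = 0xBE, S = E(K, T) = 0x99; 0x8E ⊕ 0x99 = 0x17.
C4: T = 0xBF, S = E(K, T) = 0x9A; 0x36 ⊕ 0x9A = 0xAC.
C5: T = 0xC0, S = E(K, T) = 0xDB; 0xB8 ⊕ 0xDB = 0x63.
C6: T = 0xC1, S = E(K, T) = 0xDC; 0xFD ⊕ 0xDC = 0x21.
So S6 = 0xDC.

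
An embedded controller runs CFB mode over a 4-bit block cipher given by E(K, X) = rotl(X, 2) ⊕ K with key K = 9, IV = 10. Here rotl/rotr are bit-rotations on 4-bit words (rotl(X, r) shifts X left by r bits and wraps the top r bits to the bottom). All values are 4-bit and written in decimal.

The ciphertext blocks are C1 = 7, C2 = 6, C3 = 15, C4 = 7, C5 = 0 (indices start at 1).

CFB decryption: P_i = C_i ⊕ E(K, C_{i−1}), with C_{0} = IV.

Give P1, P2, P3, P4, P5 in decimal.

P1 = 4, P2 = 2, P3 = 15, P4 = 1, P5 = 4

P1: E(K, 10) = 3; 7 ⊕ 3 = 4.
P2: E(K, 7) = 4; 6 ⊕ 4 = 2.
P3: E(K, 6) = 0; 15 ⊕ 0 = 15.
P4: E(K, 15) = 6; 7 ⊕ 6 = 1.
P5: E(K, 7) = 4; 0 ⊕ 4 = 4.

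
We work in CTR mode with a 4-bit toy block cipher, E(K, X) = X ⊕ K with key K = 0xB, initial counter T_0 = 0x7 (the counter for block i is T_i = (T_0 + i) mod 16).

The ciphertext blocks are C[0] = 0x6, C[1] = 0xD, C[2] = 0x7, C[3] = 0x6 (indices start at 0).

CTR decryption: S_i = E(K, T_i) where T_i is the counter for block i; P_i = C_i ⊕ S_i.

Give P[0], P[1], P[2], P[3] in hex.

P[0] = 0xA, P[1] = 0xE, P[2] = 0x5, P[3] = 0x7

P[0]: T = 0x7, S = E(K, T) = 0xC; 0x6 ⊕ 0xC = 0xA.
P[1]: T = 0x8, S = E(K, T) = 0x3; 0xD ⊕ 0x3 = 0xE.
P[2]: T = 0x9, S = E(K, T) = 0x2; 0x7 ⊕ 0x2 = 0x5.
P[3]: T = 0xA, S = E(K, T) = 0x1; 0x6 ⊕ 0x1 = 0x7.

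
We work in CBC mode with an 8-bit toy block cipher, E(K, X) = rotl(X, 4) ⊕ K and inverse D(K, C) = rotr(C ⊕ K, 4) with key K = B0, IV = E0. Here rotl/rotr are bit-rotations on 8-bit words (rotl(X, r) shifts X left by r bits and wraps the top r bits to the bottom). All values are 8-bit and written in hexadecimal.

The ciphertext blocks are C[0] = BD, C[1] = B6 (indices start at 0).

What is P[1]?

CBC decryption: P_i = D(K, C_i) ⊕ C_{i−1}, with C_{−1} = IV.
P[1]: D(K, B6) = 60; 60 ⊕ BD = DD.

P[1] = DD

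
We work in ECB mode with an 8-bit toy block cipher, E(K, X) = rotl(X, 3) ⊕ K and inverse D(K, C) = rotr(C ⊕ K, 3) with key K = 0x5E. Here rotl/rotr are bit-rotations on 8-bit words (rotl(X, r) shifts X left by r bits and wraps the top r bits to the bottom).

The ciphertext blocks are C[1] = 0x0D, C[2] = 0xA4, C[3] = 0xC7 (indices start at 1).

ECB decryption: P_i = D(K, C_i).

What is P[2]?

P[2]: D(K, 0xA4) = 0x5F.

P[2] = 0x5F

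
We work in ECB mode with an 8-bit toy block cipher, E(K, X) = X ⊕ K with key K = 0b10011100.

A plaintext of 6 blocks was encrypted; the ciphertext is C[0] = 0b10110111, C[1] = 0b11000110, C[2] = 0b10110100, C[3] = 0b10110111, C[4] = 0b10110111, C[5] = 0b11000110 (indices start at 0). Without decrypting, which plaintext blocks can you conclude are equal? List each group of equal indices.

ECB encrypts each block independently with the same key, so equal ciphertext blocks imply equal plaintext blocks.
C[0] = C[3] = C[4] = 0b10110111, so P[0] = P[3] = P[4].
C[1] = C[5] = 0b11000110, so P[1] = P[5].

P[0] = P[3] = P[4]; P[1] = P[5]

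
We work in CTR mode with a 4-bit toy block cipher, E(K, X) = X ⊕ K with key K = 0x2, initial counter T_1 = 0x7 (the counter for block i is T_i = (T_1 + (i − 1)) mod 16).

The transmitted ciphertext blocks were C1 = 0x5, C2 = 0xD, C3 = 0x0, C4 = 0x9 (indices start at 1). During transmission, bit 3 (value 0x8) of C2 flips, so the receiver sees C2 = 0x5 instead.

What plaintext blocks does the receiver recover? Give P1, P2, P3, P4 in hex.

CTR decryption: S_i = E(K, T_i) where T_i is the counter for block i; P_i = C_i ⊕ S_i.
Only C2 changed, to 0x5. In CTR, a change in C_i flips the same bit in P_i only; the keystream is unaffected. Decrypting the received ciphertext:
P1: T = 0x7, S = E(K, T) = 0x5; 0x5 ⊕ 0x5 = 0x0.
P2: T = 0x8, S = E(K, T) = 0xA; 0x5 ⊕ 0xA = 0xF.
P3: T = 0x9, S = E(K, T) = 0xB; 0x0 ⊕ 0xB = 0xB.
P4: T = 0xA, S = E(K, T) = 0x8; 0x9 ⊕ 0x8 = 0x1.
Blocks that differ from the original plaintext: P2.

P1 = 0x0, P2 = 0xF, P3 = 0xB, P4 = 0x1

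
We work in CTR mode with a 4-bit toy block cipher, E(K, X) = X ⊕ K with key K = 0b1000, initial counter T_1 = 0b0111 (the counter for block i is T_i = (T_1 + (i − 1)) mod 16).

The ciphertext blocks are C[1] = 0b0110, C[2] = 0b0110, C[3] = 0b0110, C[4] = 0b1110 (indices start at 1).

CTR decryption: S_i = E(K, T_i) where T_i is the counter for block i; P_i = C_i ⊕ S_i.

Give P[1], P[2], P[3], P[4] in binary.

P[1]: T = 0b0111, S = E(K, T) = 0b1111; 0b0110 ⊕ 0b1111 = 0b1001.
P[2]: T = 0b1000, S = E(K, T) = 0b0000; 0b0110 ⊕ 0b0000 = 0b0110.
P[3]: T = 0b1001, S = E(K, T) = 0b0001; 0b0110 ⊕ 0b0001 = 0b0111.
P[4]: T = 0b1010, S = E(K, T) = 0b0010; 0b1110 ⊕ 0b0010 = 0b1100.

P[1] = 0b1001, P[2] = 0b0110, P[3] = 0b0111, P[4] = 0b1100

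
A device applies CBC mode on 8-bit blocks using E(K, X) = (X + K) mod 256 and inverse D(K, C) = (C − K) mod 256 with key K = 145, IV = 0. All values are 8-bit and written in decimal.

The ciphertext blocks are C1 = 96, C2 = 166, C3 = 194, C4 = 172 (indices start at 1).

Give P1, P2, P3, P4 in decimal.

CBC decryption: P_i = D(K, C_i) ⊕ C_{i−1}, with C_{0} = IV.
P1: D(K, 96) = 207; 207 ⊕ 0 = 207.
P2: D(K, 166) = 21; 21 ⊕ 96 = 117.
P3: D(K, 194) = 49; 49 ⊕ 166 = 151.
P4: D(K, 172) = 27; 27 ⊕ 194 = 217.

P1 = 207, P2 = 117, P3 = 151, P4 = 217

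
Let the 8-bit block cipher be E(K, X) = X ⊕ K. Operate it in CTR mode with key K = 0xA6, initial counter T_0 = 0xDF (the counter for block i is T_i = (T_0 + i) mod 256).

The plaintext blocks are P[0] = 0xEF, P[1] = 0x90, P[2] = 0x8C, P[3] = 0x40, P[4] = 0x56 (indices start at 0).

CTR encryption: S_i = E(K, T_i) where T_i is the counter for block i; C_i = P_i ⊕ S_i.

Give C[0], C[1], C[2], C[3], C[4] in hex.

C[0] = 0x96, C[1] = 0xD6, C[2] = 0xCB, C[3] = 0x04, C[4] = 0x13

C[0]: T = 0xDF, S = E(K, T) = 0x79; 0xEF ⊕ 0x79 = 0x96.
C[1]: T = 0xE0, S = E(K, T) = 0x46; 0x90 ⊕ 0x46 = 0xD6.
C[2]: T = 0xE1, S = E(K, T) = 0x47; 0x8C ⊕ 0x47 = 0xCB.
C[3]: T = 0xE2, S = E(K, T) = 0x44; 0x40 ⊕ 0x44 = 0x04.
C[4]: T = 0xE3, S = E(K, T) = 0x45; 0x56 ⊕ 0x45 = 0x13.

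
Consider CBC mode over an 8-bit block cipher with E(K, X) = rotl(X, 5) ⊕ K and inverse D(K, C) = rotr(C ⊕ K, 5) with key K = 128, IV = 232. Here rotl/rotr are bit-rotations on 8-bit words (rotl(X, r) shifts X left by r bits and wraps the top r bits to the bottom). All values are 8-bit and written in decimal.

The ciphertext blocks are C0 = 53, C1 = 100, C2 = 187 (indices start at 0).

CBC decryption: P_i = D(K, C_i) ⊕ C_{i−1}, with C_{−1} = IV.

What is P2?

P2: D(K, 187) = 217; 217 ⊕ 100 = 189.

P2 = 189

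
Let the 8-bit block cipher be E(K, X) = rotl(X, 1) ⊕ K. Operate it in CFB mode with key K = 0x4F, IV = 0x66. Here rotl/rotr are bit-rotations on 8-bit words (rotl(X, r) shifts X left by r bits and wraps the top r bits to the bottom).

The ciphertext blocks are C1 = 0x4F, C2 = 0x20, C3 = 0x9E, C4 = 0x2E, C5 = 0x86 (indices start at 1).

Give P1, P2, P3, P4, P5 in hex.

CFB decryption: P_i = C_i ⊕ E(K, C_{i−1}), with C_{0} = IV.
P1: E(K, 0x66) = 0x83; 0x4F ⊕ 0x83 = 0xCC.
P2: E(K, 0x4F) = 0xD1; 0x20 ⊕ 0xD1 = 0xF1.
P3: E(K, 0x20) = 0x0F; 0x9E ⊕ 0x0F = 0x91.
P4: E(K, 0x9E) = 0x72; 0x2E ⊕ 0x72 = 0x5C.
P5: E(K, 0x2E) = 0x13; 0x86 ⊕ 0x13 = 0x95.

P1 = 0xCC, P2 = 0xF1, P3 = 0x91, P4 = 0x5C, P5 = 0x95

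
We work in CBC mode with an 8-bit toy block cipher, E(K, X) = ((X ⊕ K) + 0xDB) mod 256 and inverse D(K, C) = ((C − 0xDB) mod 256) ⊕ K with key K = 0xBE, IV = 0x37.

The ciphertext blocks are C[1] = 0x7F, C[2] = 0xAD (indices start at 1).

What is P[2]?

CBC decryption: P_i = D(K, C_i) ⊕ C_{i−1}, with C_{0} = IV.
P[2]: D(K, 0xAD) = 0x6C; 0x6C ⊕ 0x7F = 0x13.

P[2] = 0x13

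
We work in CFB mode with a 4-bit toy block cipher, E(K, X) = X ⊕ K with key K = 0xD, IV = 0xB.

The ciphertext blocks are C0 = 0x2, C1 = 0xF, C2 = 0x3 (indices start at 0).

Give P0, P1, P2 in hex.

P0 = 0x4, P1 = 0x0, P2 = 0x1

CFB decryption: P_i = C_i ⊕ E(K, C_{i−1}), with C_{−1} = IV.
P0: E(K, 0xB) = 0x6; 0x2 ⊕ 0x6 = 0x4.
P1: E(K, 0x2) = 0xF; 0xF ⊕ 0xF = 0x0.
P2: E(K, 0xF) = 0x2; 0x3 ⊕ 0x2 = 0x1.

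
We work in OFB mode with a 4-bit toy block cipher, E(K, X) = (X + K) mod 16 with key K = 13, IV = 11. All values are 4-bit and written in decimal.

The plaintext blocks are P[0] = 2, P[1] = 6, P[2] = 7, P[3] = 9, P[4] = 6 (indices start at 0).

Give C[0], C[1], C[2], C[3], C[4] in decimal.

OFB encryption: S_i = E(K, S_{i−1}) with S_{−1} = IV; C_i = P_i ⊕ S_i.
C[0]: S = E(K, 11) = 8; 2 ⊕ 8 = 10.
C[1]: S = E(K, 8) = 5; 6 ⊕ 5 = 3.
C[2]: S = E(K, 5) = 2; 7 ⊕ 2 = 5.
C[3]: S = E(K, 2) = 15; 9 ⊕ 15 = 6.
C[4]: S = E(K, 15) = 12; 6 ⊕ 12 = 10.

C[0] = 10, C[1] = 3, C[2] = 5, C[3] = 6, C[4] = 10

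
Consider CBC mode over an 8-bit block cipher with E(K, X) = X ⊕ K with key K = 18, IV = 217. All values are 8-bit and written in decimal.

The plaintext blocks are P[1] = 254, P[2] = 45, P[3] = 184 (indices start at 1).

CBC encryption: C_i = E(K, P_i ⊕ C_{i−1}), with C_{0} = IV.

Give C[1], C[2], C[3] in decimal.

C[1]: P[1] ⊕ 217 = 39; E(K, 39) = 53.
C[2]: P[2] ⊕ 53 = 24; E(K, 24) = 10.
C[3]: P[3] ⊕ 10 = 178; E(K, 178) = 160.

C[1] = 53, C[2] = 10, C[3] = 160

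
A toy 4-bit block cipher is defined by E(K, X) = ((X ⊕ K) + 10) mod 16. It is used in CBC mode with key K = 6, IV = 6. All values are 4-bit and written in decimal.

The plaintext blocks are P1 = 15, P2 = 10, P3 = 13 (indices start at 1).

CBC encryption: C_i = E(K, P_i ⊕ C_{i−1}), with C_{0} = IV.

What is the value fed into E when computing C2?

3

C1: P1 ⊕ 6 = 9; E(K, 9) = 9.
C2: P2 ⊕ 9 = 3; E(K, 3) = 15.
So the input to E for block 2 is 3.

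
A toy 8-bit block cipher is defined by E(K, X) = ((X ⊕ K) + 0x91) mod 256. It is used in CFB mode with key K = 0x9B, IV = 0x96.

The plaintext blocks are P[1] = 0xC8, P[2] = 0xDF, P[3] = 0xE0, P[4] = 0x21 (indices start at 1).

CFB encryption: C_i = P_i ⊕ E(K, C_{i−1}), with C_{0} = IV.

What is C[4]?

C[1]: E(K, 0x96) = 0x9E; 0xC8 ⊕ 0x9E = 0x56.
C[2]: E(K, 0x56) = 0x5E; 0xDF ⊕ 0x5E = 0x81.
C[3]: E(K, 0x81) = 0xAB; 0xE0 ⊕ 0xAB = 0x4B.
C[4]: E(K, 0x4B) = 0x61; 0x21 ⊕ 0x61 = 0x40.

C[4] = 0x40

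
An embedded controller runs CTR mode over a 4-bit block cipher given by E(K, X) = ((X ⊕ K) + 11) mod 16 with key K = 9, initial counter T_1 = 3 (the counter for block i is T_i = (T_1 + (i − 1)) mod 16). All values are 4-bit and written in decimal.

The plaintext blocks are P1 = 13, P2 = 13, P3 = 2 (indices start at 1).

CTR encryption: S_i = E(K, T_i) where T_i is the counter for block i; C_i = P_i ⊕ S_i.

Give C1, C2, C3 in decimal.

C1 = 8, C2 = 5, C3 = 5

C1: T = 3, S = E(K, T) = 5; 13 ⊕ 5 = 8.
C2: T = 4, S = E(K, T) = 8; 13 ⊕ 8 = 5.
C3: T = 5, S = E(K, T) = 7; 2 ⊕ 7 = 5.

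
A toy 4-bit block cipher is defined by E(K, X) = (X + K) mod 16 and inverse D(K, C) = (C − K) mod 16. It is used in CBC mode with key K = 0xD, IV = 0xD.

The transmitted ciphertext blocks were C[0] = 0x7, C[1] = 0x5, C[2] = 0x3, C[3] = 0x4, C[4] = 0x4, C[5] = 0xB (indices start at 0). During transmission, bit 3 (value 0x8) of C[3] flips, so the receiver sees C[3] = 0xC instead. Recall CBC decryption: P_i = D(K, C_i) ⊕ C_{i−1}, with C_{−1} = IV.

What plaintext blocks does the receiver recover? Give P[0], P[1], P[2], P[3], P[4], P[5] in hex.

Only C[3] changed, to 0xC. In CBC, a change in C_i garbles P_i and flips the same bit in P_{i+1}. Decrypting the received ciphertext:
P[0]: D(K, 0x7) = 0xA; 0xA ⊕ 0xD = 0x7.
P[1]: D(K, 0x5) = 0x8; 0x8 ⊕ 0x7 = 0xF.
P[2]: D(K, 0x3) = 0x6; 0x6 ⊕ 0x5 = 0x3.
P[3]: D(K, 0xC) = 0xF; 0xF ⊕ 0x3 = 0xC.
P[4]: D(K, 0x4) = 0x7; 0x7 ⊕ 0xC = 0xB.
P[5]: D(K, 0xB) = 0xE; 0xE ⊕ 0x4 = 0xA.
Blocks that differ from the original plaintext: P[3], P[4].

P[0] = 0x7, P[1] = 0xF, P[2] = 0x3, P[3] = 0xC, P[4] = 0xB, P[5] = 0xA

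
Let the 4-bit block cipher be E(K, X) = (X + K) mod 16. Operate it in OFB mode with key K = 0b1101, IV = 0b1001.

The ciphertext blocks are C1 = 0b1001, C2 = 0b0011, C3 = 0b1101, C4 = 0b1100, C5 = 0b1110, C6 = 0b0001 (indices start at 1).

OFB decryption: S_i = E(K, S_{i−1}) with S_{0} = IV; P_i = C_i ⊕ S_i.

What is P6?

P6 = 0b0110

P1: S = E(K, 0b1001) = 0b0110; 0b1001 ⊕ 0b0110 = 0b1111.
P2: S = E(K, 0b0110) = 0b0011; 0b0011 ⊕ 0b0011 = 0b0000.
P3: S = E(K, 0b0011) = 0b0000; 0b1101 ⊕ 0b0000 = 0b1101.
P4: S = E(K, 0b0000) = 0b1101; 0b1100 ⊕ 0b1101 = 0b0001.
P5: S = E(K, 0b1101) = 0b1010; 0b1110 ⊕ 0b1010 = 0b0100.
P6: S = E(K, 0b1010) = 0b0111; 0b0001 ⊕ 0b0111 = 0b0110.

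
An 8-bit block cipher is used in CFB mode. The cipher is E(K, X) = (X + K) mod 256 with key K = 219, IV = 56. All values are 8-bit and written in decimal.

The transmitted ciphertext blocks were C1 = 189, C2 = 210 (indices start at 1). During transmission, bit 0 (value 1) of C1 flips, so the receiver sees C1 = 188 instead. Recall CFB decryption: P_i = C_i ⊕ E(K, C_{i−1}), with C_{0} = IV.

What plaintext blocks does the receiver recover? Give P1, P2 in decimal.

P1 = 175, P2 = 69

Only C1 changed, to 188. In CFB, a change in C_i flips the same bit in P_i and garbles P_{i+1}. Decrypting the received ciphertext:
P1: E(K, 56) = 19; 188 ⊕ 19 = 175.
P2: E(K, 188) = 151; 210 ⊕ 151 = 69.
Blocks that differ from the original plaintext: P1, P2.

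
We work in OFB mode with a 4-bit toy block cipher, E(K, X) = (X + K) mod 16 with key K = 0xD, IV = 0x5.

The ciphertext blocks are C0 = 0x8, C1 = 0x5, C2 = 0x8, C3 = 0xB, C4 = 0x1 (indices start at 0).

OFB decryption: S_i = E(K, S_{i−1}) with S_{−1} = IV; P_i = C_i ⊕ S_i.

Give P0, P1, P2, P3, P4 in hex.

P0: S = E(K, 0x5) = 0x2; 0x8 ⊕ 0x2 = 0xA.
P1: S = E(K, 0x2) = 0xF; 0x5 ⊕ 0xF = 0xA.
P2: S = E(K, 0xF) = 0xC; 0x8 ⊕ 0xC = 0x4.
P3: S = E(K, 0xC) = 0x9; 0xB ⊕ 0x9 = 0x2.
P4: S = E(K, 0x9) = 0x6; 0x1 ⊕ 0x6 = 0x7.

P0 = 0xA, P1 = 0xA, P2 = 0x4, P3 = 0x2, P4 = 0x7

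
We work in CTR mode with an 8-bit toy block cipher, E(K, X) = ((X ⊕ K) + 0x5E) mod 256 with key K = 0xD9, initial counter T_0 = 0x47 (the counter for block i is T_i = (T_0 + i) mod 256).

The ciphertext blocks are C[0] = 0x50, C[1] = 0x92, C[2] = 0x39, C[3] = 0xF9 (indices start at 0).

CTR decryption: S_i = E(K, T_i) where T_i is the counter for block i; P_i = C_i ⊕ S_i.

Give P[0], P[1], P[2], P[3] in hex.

P[0] = 0xAC, P[1] = 0x7D, P[2] = 0xD7, P[3] = 0x08

P[0]: T = 0x47, S = E(K, T) = 0xFC; 0x50 ⊕ 0xFC = 0xAC.
P[1]: T = 0x48, S = E(K, T) = 0xEF; 0x92 ⊕ 0xEF = 0x7D.
P[2]: T = 0x49, S = E(K, T) = 0xEE; 0x39 ⊕ 0xEE = 0xD7.
P[3]: T = 0x4A, S = E(K, T) = 0xF1; 0xF9 ⊕ 0xF1 = 0x08.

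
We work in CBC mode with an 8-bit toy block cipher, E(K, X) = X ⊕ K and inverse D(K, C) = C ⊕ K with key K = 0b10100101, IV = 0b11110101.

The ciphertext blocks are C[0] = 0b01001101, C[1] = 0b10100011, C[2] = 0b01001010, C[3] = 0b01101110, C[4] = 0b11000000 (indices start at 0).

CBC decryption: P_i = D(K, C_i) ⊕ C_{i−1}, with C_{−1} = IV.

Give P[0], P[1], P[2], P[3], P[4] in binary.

P[0]: D(K, 0b01001101) = 0b11101000; 0b11101000 ⊕ 0b11110101 = 0b00011101.
P[1]: D(K, 0b10100011) = 0b00000110; 0b00000110 ⊕ 0b01001101 = 0b01001011.
P[2]: D(K, 0b01001010) = 0b11101111; 0b11101111 ⊕ 0b10100011 = 0b01001100.
P[3]: D(K, 0b01101110) = 0b11001011; 0b11001011 ⊕ 0b01001010 = 0b10000001.
P[4]: D(K, 0b11000000) = 0b01100101; 0b01100101 ⊕ 0b01101110 = 0b00001011.

P[0] = 0b00011101, P[1] = 0b01001011, P[2] = 0b01001100, P[3] = 0b10000001, P[4] = 0b00001011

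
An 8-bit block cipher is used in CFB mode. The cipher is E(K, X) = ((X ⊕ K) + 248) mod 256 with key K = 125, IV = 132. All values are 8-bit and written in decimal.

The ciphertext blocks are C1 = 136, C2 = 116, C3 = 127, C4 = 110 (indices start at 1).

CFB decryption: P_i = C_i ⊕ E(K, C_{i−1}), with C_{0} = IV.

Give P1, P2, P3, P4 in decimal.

P1 = 121, P2 = 153, P3 = 126, P4 = 148

P1: E(K, 132) = 241; 136 ⊕ 241 = 121.
P2: E(K, 136) = 237; 116 ⊕ 237 = 153.
P3: E(K, 116) = 1; 127 ⊕ 1 = 126.
P4: E(K, 127) = 250; 110 ⊕ 250 = 148.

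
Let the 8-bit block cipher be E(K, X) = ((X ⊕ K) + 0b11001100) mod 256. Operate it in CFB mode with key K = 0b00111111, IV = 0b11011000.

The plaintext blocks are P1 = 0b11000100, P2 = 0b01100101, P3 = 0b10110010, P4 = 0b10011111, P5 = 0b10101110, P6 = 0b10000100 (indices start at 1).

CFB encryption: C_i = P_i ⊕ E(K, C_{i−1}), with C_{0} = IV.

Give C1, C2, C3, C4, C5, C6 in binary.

C1 = 0b01110111, C2 = 0b01110001, C3 = 0b10101000, C4 = 0b11111100, C5 = 0b00100001, C6 = 0b01101110

C1: E(K, 0b11011000) = 0b10110011; 0b11000100 ⊕ 0b10110011 = 0b01110111.
C2: E(K, 0b01110111) = 0b00010100; 0b01100101 ⊕ 0b00010100 = 0b01110001.
C3: E(K, 0b01110001) = 0b00011010; 0b10110010 ⊕ 0b00011010 = 0b10101000.
C4: E(K, 0b10101000) = 0b01100011; 0b10011111 ⊕ 0b01100011 = 0b11111100.
C5: E(K, 0b11111100) = 0b10001111; 0b10101110 ⊕ 0b10001111 = 0b00100001.
C6: E(K, 0b00100001) = 0b11101010; 0b10000100 ⊕ 0b11101010 = 0b01101110.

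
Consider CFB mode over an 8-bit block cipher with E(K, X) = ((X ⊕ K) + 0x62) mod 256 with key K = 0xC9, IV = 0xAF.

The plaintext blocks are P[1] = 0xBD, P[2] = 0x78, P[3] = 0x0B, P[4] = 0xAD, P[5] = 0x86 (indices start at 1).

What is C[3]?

CFB encryption: C_i = P_i ⊕ E(K, C_{i−1}), with C_{0} = IV.
C[1]: E(K, 0xAF) = 0xC8; 0xBD ⊕ 0xC8 = 0x75.
C[2]: E(K, 0x75) = 0x1E; 0x78 ⊕ 0x1E = 0x66.
C[3]: E(K, 0x66) = 0x11; 0x0B ⊕ 0x11 = 0x1A.

C[3] = 0x1A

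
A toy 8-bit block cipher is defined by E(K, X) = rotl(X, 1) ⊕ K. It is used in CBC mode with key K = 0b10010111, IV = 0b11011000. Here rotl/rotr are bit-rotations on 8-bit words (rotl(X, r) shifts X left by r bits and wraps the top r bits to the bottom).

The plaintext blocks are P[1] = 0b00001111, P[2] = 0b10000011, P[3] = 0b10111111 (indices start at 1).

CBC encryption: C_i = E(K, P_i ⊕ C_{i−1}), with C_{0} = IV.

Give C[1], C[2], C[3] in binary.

C[1] = 0b00111000, C[2] = 0b11100000, C[3] = 0b00101001

C[1]: P[1] ⊕ 0b11011000 = 0b11010111; E(K, 0b11010111) = 0b00111000.
C[2]: P[2] ⊕ 0b00111000 = 0b10111011; E(K, 0b10111011) = 0b11100000.
C[3]: P[3] ⊕ 0b11100000 = 0b01011111; E(K, 0b01011111) = 0b00101001.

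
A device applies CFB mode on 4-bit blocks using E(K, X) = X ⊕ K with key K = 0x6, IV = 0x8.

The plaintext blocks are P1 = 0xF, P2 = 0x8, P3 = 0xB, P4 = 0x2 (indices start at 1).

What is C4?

C4 = 0x6

CFB encryption: C_i = P_i ⊕ E(K, C_{i−1}), with C_{0} = IV.
C1: E(K, 0x8) = 0xE; 0xF ⊕ 0xE = 0x1.
C2: E(K, 0x1) = 0x7; 0x8 ⊕ 0x7 = 0xF.
C3: E(K, 0xF) = 0x9; 0xB ⊕ 0x9 = 0x2.
C4: E(K, 0x2) = 0x4; 0x2 ⊕ 0x4 = 0x6.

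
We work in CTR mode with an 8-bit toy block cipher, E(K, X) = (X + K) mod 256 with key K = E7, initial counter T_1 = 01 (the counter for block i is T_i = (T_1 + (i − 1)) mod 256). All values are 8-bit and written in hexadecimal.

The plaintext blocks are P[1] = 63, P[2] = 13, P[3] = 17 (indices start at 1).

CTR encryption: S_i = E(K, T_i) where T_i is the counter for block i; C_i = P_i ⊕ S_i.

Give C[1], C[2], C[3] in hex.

C[1] = 8B, C[2] = FA, C[3] = FD

C[1]: T = 01, S = E(K, T) = E8; 63 ⊕ E8 = 8B.
C[2]: T = 02, S = E(K, T) = E9; 13 ⊕ E9 = FA.
C[3]: T = 03, S = E(K, T) = EA; 17 ⊕ EA = FD.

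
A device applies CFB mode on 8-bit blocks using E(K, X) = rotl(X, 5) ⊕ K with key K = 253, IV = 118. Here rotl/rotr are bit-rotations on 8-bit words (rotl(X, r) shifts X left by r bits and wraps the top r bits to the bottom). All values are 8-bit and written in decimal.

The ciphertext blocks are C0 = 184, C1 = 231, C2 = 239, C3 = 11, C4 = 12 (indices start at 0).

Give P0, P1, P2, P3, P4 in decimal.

P0 = 139, P1 = 13, P2 = 238, P3 = 11, P4 = 144

CFB decryption: P_i = C_i ⊕ E(K, C_{i−1}), with C_{−1} = IV.
P0: E(K, 118) = 51; 184 ⊕ 51 = 139.
P1: E(K, 184) = 234; 231 ⊕ 234 = 13.
P2: E(K, 231) = 1; 239 ⊕ 1 = 238.
P3: E(K, 239) = 0; 11 ⊕ 0 = 11.
P4: E(K, 11) = 156; 12 ⊕ 156 = 144.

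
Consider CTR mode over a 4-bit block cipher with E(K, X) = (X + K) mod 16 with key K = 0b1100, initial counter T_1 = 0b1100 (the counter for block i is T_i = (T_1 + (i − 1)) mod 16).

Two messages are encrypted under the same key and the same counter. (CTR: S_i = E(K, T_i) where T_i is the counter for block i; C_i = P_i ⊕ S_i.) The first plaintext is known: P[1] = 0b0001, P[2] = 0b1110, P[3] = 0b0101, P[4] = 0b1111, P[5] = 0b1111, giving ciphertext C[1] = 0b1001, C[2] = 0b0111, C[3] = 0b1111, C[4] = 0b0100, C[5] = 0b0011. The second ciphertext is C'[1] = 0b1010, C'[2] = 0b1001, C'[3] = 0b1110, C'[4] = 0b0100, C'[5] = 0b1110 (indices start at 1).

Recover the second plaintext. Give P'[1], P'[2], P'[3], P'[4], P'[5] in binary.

In CTR with a reused counter, both messages share the same keystream S_i, so C_i ⊕ C'_i = P_i ⊕ P'_i and thus P'_i = P_i ⊕ C_i ⊕ C'_i.
P'[1]: 0b0001 ⊕ 0b1001 ⊕ 0b1010 = 0b0010.
P'[2]: 0b1110 ⊕ 0b0111 ⊕ 0b1001 = 0b0000.
P'[3]: 0b0101 ⊕ 0b1111 ⊕ 0b1110 = 0b0100.
P'[4]: 0b1111 ⊕ 0b0100 ⊕ 0b0100 = 0b1111.
P'[5]: 0b1111 ⊕ 0b0011 ⊕ 0b1110 = 0b0010.

P'[1] = 0b0010, P'[2] = 0b0000, P'[3] = 0b0100, P'[4] = 0b1111, P'[5] = 0b0010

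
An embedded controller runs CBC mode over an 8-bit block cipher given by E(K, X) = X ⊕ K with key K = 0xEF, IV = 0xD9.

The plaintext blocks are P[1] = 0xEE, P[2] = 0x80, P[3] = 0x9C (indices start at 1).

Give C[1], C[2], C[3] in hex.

C[1] = 0xD8, C[2] = 0xB7, C[3] = 0xC4

CBC encryption: C_i = E(K, P_i ⊕ C_{i−1}), with C_{0} = IV.
C[1]: P[1] ⊕ 0xD9 = 0x37; E(K, 0x37) = 0xD8.
C[2]: P[2] ⊕ 0xD8 = 0x58; E(K, 0x58) = 0xB7.
C[3]: P[3] ⊕ 0xB7 = 0x2B; E(K, 0x2B) = 0xC4.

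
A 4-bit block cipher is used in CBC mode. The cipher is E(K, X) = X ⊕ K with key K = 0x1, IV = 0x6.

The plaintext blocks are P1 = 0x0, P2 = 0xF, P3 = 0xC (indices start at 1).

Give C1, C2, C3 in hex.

C1 = 0x7, C2 = 0x9, C3 = 0x4

CBC encryption: C_i = E(K, P_i ⊕ C_{i−1}), with C_{0} = IV.
C1: P1 ⊕ 0x6 = 0x6; E(K, 0x6) = 0x7.
C2: P2 ⊕ 0x7 = 0x8; E(K, 0x8) = 0x9.
C3: P3 ⊕ 0x9 = 0x5; E(K, 0x5) = 0x4.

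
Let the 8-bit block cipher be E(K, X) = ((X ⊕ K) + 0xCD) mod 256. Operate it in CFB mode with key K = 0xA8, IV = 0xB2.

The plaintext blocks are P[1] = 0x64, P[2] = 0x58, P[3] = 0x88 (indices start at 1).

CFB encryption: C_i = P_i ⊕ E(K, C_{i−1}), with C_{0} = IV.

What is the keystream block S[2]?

C[1]: E(K, 0xB2) = 0xE7; 0x64 ⊕ 0xE7 = 0x83.
C[2]: E(K, 0x83) = 0xF8; 0x58 ⊕ 0xF8 = 0xA0.
So S[2] = 0xF8.

0xF8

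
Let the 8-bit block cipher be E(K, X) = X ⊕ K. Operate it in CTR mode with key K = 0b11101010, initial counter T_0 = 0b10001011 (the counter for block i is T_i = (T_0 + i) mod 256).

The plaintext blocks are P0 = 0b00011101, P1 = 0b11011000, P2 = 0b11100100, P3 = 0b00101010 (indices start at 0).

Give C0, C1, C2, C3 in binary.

C0 = 0b01111100, C1 = 0b10111110, C2 = 0b10000011, C3 = 0b01001110

CTR encryption: S_i = E(K, T_i) where T_i is the counter for block i; C_i = P_i ⊕ S_i.
C0: T = 0b10001011, S = E(K, T) = 0b01100001; 0b00011101 ⊕ 0b01100001 = 0b01111100.
C1: T = 0b10001100, S = E(K, T) = 0b01100110; 0b11011000 ⊕ 0b01100110 = 0b10111110.
C2: T = 0b10001101, S = E(K, T) = 0b01100111; 0b11100100 ⊕ 0b01100111 = 0b10000011.
C3: T = 0b10001110, S = E(K, T) = 0b01100100; 0b00101010 ⊕ 0b01100100 = 0b01001110.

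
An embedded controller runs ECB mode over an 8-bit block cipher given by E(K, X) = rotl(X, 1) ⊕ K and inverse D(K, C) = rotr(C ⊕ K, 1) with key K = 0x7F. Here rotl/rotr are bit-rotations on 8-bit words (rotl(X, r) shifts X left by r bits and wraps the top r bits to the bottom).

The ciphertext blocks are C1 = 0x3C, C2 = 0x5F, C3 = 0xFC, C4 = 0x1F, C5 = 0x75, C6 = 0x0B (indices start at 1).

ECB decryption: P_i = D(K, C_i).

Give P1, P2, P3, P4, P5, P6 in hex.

P1: D(K, 0x3C) = 0xA1.
P2: D(K, 0x5F) = 0x10.
P3: D(K, 0xFC) = 0xC1.
P4: D(K, 0x1F) = 0x30.
P5: D(K, 0x75) = 0x05.
P6: D(K, 0x0B) = 0x3A.

P1 = 0xA1, P2 = 0x10, P3 = 0xC1, P4 = 0x30, P5 = 0x05, P6 = 0x3A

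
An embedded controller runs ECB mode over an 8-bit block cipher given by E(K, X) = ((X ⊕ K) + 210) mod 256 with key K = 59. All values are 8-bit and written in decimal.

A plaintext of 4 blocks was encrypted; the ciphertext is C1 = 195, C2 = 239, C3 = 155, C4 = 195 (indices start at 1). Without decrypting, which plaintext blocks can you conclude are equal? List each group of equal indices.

ECB encrypts each block independently with the same key, so equal ciphertext blocks imply equal plaintext blocks.
C1 = C4 = 195, so P1 = P4.

P1 = P4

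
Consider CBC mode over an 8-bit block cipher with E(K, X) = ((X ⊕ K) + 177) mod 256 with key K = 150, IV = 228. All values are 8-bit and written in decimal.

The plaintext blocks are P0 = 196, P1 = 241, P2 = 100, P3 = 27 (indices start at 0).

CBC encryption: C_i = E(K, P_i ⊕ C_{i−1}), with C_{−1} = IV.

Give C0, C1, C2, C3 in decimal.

C0: P0 ⊕ 228 = 32; E(K, 32) = 103.
C1: P1 ⊕ 103 = 150; E(K, 150) = 177.
C2: P2 ⊕ 177 = 213; E(K, 213) = 244.
C3: P3 ⊕ 244 = 239; E(K, 239) = 42.

C0 = 103, C1 = 177, C2 = 244, C3 = 42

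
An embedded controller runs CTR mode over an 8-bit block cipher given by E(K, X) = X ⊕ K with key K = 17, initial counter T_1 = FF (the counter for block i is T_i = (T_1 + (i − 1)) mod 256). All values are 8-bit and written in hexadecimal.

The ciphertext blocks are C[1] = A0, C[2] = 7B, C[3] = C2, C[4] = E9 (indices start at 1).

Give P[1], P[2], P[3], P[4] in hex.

CTR decryption: S_i = E(K, T_i) where T_i is the counter for block i; P_i = C_i ⊕ S_i.
P[1]: T = FF, S = E(K, T) = E8; A0 ⊕ E8 = 48.
P[2]: T = 00, S = E(K, T) = 17; 7B ⊕ 17 = 6C.
P[3]: T = 01, S = E(K, T) = 16; C2 ⊕ 16 = D4.
P[4]: T = 02, S = E(K, T) = 15; E9 ⊕ 15 = FC.

P[1] = 48, P[2] = 6C, P[3] = D4, P[4] = FC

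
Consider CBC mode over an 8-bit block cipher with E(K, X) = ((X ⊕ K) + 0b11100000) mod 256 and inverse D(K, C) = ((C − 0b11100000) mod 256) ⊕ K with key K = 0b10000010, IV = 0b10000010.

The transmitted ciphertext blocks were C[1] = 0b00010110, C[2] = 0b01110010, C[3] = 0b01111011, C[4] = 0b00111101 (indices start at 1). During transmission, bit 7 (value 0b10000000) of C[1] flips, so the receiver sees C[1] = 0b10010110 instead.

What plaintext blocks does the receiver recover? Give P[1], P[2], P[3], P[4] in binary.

P[1] = 0b10110110, P[2] = 0b10000110, P[3] = 0b01101011, P[4] = 0b10100100

CBC decryption: P_i = D(K, C_i) ⊕ C_{i−1}, with C_{0} = IV.
Only C[1] changed, to 0b10010110. In CBC, a change in C_i garbles P_i and flips the same bit in P_{i+1}. Decrypting the received ciphertext:
P[1]: D(K, 0b10010110) = 0b00110100; 0b00110100 ⊕ 0b10000010 = 0b10110110.
P[2]: D(K, 0b01110010) = 0b00010000; 0b00010000 ⊕ 0b10010110 = 0b10000110.
P[3]: D(K, 0b01111011) = 0b00011001; 0b00011001 ⊕ 0b01110010 = 0b01101011.
P[4]: D(K, 0b00111101) = 0b11011111; 0b11011111 ⊕ 0b01111011 = 0b10100100.
Blocks that differ from the original plaintext: P[1], P[2].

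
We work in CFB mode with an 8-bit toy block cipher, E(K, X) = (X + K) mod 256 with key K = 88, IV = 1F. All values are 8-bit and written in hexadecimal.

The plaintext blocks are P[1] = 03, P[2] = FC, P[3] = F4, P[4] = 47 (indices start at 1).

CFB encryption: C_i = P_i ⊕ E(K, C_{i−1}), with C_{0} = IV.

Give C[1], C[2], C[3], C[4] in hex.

C[1] = A4, C[2] = D0, C[3] = AC, C[4] = 73

C[1]: E(K, 1F) = A7; 03 ⊕ A7 = A4.
C[2]: E(K, A4) = 2C; FC ⊕ 2C = D0.
C[3]: E(K, D0) = 58; F4 ⊕ 58 = AC.
C[4]: E(K, AC) = 34; 47 ⊕ 34 = 73.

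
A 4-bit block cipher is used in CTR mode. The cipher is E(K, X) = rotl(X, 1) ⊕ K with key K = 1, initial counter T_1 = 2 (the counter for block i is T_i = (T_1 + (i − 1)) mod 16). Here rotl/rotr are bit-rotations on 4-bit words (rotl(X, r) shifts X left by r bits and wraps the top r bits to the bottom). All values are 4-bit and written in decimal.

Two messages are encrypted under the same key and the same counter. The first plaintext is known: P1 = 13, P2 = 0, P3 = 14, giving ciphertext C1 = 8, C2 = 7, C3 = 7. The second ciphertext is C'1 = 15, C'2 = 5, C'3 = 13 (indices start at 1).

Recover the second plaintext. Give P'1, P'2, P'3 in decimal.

P'1 = 10, P'2 = 2, P'3 = 4

In CTR with a reused counter, both messages share the same keystream S_i, so C_i ⊕ C'_i = P_i ⊕ P'_i and thus P'_i = P_i ⊕ C_i ⊕ C'_i.
P'1: 13 ⊕ 8 ⊕ 15 = 10.
P'2: 0 ⊕ 7 ⊕ 5 = 2.
P'3: 14 ⊕ 7 ⊕ 13 = 4.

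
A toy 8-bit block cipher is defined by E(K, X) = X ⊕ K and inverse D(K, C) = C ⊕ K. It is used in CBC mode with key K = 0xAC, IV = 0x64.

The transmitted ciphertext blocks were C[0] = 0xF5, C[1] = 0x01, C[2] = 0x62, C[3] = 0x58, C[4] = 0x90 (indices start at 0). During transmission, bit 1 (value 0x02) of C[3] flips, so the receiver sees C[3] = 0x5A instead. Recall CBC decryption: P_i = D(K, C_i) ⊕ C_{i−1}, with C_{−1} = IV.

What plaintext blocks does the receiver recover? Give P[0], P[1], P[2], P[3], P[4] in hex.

Only C[3] changed, to 0x5A. In CBC, a change in C_i garbles P_i and flips the same bit in P_{i+1}. Decrypting the received ciphertext:
P[0]: D(K, 0xF5) = 0x59; 0x59 ⊕ 0x64 = 0x3D.
P[1]: D(K, 0x01) = 0xAD; 0xAD ⊕ 0xF5 = 0x58.
P[2]: D(K, 0x62) = 0xCE; 0xCE ⊕ 0x01 = 0xCF.
P[3]: D(K, 0x5A) = 0xF6; 0xF6 ⊕ 0x62 = 0x94.
P[4]: D(K, 0x90) = 0x3C; 0x3C ⊕ 0x5A = 0x66.
Blocks that differ from the original plaintext: P[3], P[4].

P[0] = 0x3D, P[1] = 0x58, P[2] = 0xCF, P[3] = 0x94, P[4] = 0x66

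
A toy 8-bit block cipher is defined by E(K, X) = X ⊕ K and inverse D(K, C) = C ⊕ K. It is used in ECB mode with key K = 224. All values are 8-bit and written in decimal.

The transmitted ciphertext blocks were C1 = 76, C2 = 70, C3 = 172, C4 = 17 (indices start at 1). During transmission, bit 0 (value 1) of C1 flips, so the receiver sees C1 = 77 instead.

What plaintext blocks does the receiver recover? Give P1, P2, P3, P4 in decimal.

P1 = 173, P2 = 166, P3 = 76, P4 = 241

ECB decryption: P_i = D(K, C_i).
Only C1 changed, to 77. In ECB, a change in C_i affects only P_i. Decrypting the received ciphertext:
P1: D(K, 77) = 173.
P2: D(K, 70) = 166.
P3: D(K, 172) = 76.
P4: D(K, 17) = 241.
Blocks that differ from the original plaintext: P1.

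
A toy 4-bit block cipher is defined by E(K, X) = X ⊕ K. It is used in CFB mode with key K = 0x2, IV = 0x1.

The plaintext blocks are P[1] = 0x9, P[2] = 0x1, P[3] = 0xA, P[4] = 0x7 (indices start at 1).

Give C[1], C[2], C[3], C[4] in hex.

C[1] = 0xA, C[2] = 0x9, C[3] = 0x1, C[4] = 0x4

CFB encryption: C_i = P_i ⊕ E(K, C_{i−1}), with C_{0} = IV.
C[1]: E(K, 0x1) = 0x3; 0x9 ⊕ 0x3 = 0xA.
C[2]: E(K, 0xA) = 0x8; 0x1 ⊕ 0x8 = 0x9.
C[3]: E(K, 0x9) = 0xB; 0xA ⊕ 0xB = 0x1.
C[4]: E(K, 0x1) = 0x3; 0x7 ⊕ 0x3 = 0x4.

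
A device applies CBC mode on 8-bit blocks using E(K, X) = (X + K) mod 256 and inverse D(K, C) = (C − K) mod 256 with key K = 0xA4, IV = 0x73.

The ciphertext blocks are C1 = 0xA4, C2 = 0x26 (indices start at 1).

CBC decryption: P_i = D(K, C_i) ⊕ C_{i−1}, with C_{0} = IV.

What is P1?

P1: D(K, 0xA4) = 0x00; 0x00 ⊕ 0x73 = 0x73.

P1 = 0x73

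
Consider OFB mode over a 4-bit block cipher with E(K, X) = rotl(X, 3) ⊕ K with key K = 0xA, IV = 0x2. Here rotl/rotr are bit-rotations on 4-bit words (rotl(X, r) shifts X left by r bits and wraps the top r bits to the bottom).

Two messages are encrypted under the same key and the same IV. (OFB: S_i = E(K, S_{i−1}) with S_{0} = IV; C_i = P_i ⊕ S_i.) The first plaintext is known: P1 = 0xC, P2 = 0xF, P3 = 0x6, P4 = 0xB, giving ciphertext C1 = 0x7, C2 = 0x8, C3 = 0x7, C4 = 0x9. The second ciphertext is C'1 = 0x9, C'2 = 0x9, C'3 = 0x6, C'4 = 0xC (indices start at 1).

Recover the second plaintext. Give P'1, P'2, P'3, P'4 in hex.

P'1 = 0x2, P'2 = 0xE, P'3 = 0x7, P'4 = 0xE

In OFB with a reused IV, both messages share the same keystream S_i, so C_i ⊕ C'_i = P_i ⊕ P'_i and thus P'_i = P_i ⊕ C_i ⊕ C'_i.
P'1: 0xC ⊕ 0x7 ⊕ 0x9 = 0x2.
P'2: 0xF ⊕ 0x8 ⊕ 0x9 = 0xE.
P'3: 0x6 ⊕ 0x7 ⊕ 0x6 = 0x7.
P'4: 0xB ⊕ 0x9 ⊕ 0xC = 0xE.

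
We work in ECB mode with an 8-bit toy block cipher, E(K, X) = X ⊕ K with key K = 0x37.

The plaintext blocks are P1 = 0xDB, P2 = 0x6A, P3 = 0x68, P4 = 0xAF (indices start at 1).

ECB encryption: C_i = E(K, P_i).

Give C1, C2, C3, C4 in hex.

C1: E(K, 0xDB) = 0xEC.
C2: E(K, 0x6A) = 0x5D.
C3: E(K, 0x68) = 0x5F.
C4: E(K, 0xAF) = 0x98.

C1 = 0xEC, C2 = 0x5D, C3 = 0x5F, C4 = 0x98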